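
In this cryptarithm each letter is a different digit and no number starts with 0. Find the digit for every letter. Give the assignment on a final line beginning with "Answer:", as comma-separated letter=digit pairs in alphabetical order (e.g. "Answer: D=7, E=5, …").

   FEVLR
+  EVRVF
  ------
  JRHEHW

Step 1. [col 1: R + F ≡ W (mod 10)] F=8 is one option consistent with column 1 (R + F ≡ W (mod 10), carry-in 0) — take it. So F=8.
Step 2. [J] adding two 5-digit numbers gives at most 5+1 digits, and here it does — J is that final carry and must be 1 ⇒ J=1.
Step 3. [col 1: R + F ≡ W (mod 10)] column 1 (R + F ≡ W (mod 10), carry-in 0) doesn't pin R yet; pick R=5 and continue ⇒ R=5.
Step 4. [col 1: R + F ≡ W (mod 10)] from column 1 (R=5, F=8, carry-in 0, digits 1,5,8 already taken and all letters distinct): W must equal 3 ⇒ W=3.
Step 5. [col 2: L + V ≡ H (mod 10)] several values work for V in column 2 (L + V ≡ H (mod 10), carry-in 1); try V=2 ⇒ V=2.
Step 6. [col 2: L + V ≡ H (mod 10)] no forcing yet in column 2 (carry-in 1); H=9 is free and consistent — try it ⇒ H=9.
Step 7. [col 2: L + V ≡ H (mod 10)] from column 2 (V=2, H=9, carry-in 1, digits 1,2,3,5,8,9 already taken and all letters distinct): L must equal 6, so L=6.
Step 8. [col 3: V + R ≡ E (mod 10)] from column 3 (V=2, R=5, carry-in 0, digits 1,2,3,5,6,8,9 already taken and all letters distinct): E must equal 7, so E=7.

Answer: E=7, F=8, H=9, J=1, L=6, R=5, V=2, W=3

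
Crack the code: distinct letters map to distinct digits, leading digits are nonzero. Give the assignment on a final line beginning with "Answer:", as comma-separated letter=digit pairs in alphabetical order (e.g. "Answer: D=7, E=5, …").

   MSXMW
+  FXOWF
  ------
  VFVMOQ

Step 1. [col 1: W + F ≡ Q (mod 10)] column 1 (W + F ≡ Q (mod 10), carry-in 0) doesn't pin W yet; pick W=3 and continue, so W=3.
Step 2. [col 1: W + F ≡ Q (mod 10)] column 1 (W + F ≡ Q (mod 10), carry-in 0) doesn't pin F yet; pick F=4 and continue. So F=4.
Step 3. [col 1: W + F ≡ Q (mod 10)] column 1: given W=3, F=4, carry-in 0, and digits 3,4 already taken and all letters distinct, W+F≡Q (mod 10) forces Q=7, so Q=7.
Step 4. [V] adding two 5-digit numbers gives at most 5+1 digits, and here it does — V is that final carry and must be 1. So V=1.
Step 5. [col 2: M + W ≡ O (mod 10)] no forcing yet in column 2 (carry-in 0); M=9 is free and consistent — try it, so M=9.
Step 6. [col 2: M + W ≡ O (mod 10)] column 2: given M=9, W=3, carry-in 0, and digits 1,3,4,7,9 already taken and all letters distinct, M+W≡O (mod 10) forces O=2, so O=2.
Step 7. [col 3: X + O ≡ M (mod 10)] column 3 reads X+O+carry(1)=M with O=2, M=9; with digits 1,2,3,4,7,9 already taken and all letters distinct, the only value for X is 6. So X=6.
Step 8. [col 4: S + X ≡ V (mod 10)] in column 4 we have S+X≡V with carry-in 0; given X=6, V=1 and digits 1,2,3,4,6,7,9 already taken and all letters distinct, that pins S to 5. So S=5.

Answer: F=4, M=9, O=2, Q=7, S=5, V=1, W=3, X=6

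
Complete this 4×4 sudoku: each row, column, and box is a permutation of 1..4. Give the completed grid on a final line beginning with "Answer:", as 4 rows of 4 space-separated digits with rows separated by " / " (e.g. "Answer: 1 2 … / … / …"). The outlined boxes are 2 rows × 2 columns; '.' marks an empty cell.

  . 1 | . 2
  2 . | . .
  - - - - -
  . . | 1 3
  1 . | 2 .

Step 1. [r1c1∈{3,4}] r1c1 is the only open cell in col 1 admitting 3, so r1c1=3.
Step 2. [r2c2∈{4}] only 4 remains possible at r2c2, so r2c2=4.
Step 3. [r1c3∈{4}] r1c3's peers cover all but 4 ⇒ r1c3=4.
Step 4. [r2c3∈{3}] r2c3's peers cover all but 3, so r2c3=3.
Step 5. [r2c4∈{1}] r2c4's peers cover all but 1 ⇒ r2c4=1.
Step 6. [r4c2∈{3}] r4c2 has the single candidate 3. So r4c2=3.
Step 7. [r4c4∈{4}] r4c4's peers cover all but 4. So r4c4=4.
Step 8. [r3c1∈{4}] r3c1 has the single candidate 4, so r3c1=4.
Step 9. [r3c2∈{2}] r3c2's peers cover all but 2 ⇒ r3c2=2.

Answer: 3 1 4 2 / 2 4 3 1 / 4 2 1 3 / 1 3 2 4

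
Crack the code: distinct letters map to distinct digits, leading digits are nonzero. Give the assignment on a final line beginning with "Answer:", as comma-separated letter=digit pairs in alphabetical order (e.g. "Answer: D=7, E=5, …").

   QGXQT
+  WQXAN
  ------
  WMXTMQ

Step 1. [col 1: T + N ≡ Q (mod 10)] Q=8 is one option consistent with column 1 (T + N ≡ Q (mod 10), carry-in 0) — take it, so Q=8.
Step 2. [col 1: T + N ≡ Q (mod 10)] T=3 is one option consistent with column 1 (T + N ≡ Q (mod 10), carry-in 0) — take it, so T=3.
Step 3. [col 1: T + N ≡ Q (mod 10)] from column 1 (T=3, Q=8, carry-in 0, digits 3,8 already taken and all letters distinct): N must equal 5, so N=5.
Step 4. [W] the sum has 6 digits but both addends have 5; that extra leading digit W is the final carry, namely 1 ⇒ W=1.
Step 5. [col 2: Q + A ≡ M (mod 10)] column 2 (Q + A ≡ M (mod 10), carry-in 0) doesn't pin A yet; pick A=2 and continue ⇒ A=2.
Step 6. [col 2: Q + A ≡ M (mod 10)] from column 2 (Q=8, A=2, carry-in 0, digits 1,2,3,5,8 already taken and all letters distinct): M must equal 0, so M=0.
Step 7. [col 3: X + X ≡ T (mod 10)] column 3 reads X+X+carry(1)=T with T=3; with digits 0,1,2,3,5,8 already taken and all letters distinct, the only value for X is 6 ⇒ X=6.
Step 8. [col 4: G + Q ≡ X (mod 10)] column 4 reads G+Q+carry(1)=X with Q=8, X=6; with digits 0,1,2,3,5,6,8 already taken and all letters distinct, the only value for G is 7 ⇒ G=7.

Answer: A=2, G=7, M=0, N=5, Q=8, T=3, W=1, X=6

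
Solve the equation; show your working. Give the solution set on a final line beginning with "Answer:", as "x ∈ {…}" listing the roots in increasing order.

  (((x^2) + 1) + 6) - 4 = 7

Step 1. [(((x^2) + 1) + 6) - 4 = 7] 4 comes off first (add 4), so sub: ((x^2) + 1) + 6 = 11.
Step 2. [((x^2) + 1) + 6 = 11] 6 comes off first (subtract 6), so sub: (x^2) + 1 = 5.
Step 3. [(x^2) + 1 = 5] +1 is outermost — subtract 1 both sides ⇒ sub: x^2 = 4.
Step 4. [x^2 = 4] √ both sides: 4 ≥ 0 gives two branches. So sqrt: x = 2 or -2.

Answer: x ∈ {-2, 2}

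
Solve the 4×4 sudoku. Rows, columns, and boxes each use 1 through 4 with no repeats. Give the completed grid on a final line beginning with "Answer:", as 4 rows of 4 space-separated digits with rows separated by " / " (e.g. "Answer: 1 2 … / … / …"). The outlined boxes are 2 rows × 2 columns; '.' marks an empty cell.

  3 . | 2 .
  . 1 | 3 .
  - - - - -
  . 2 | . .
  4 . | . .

Step 1. [r4c3∈{1}] r4c3 is down to just 1 ⇒ r4c3=1.
Step 2. [r2c4∈{4}] r2c4 is down to just 4, so r2c4=4.
Step 3. [r4c2∈{3}] r4c2 is down to just 3 ⇒ r4c2=3.
Step 4. [r3c4∈{3}] r3c4's peers cover all but 3. So r3c4=3.
Step 5. [r1c2∈{4}] nothing but 4 survives at r1c2 ⇒ r1c2=4.
Step 6. [r4c4∈{2}] r4c4 has the single candidate 2, so r4c4=2.
Step 7. [r3c1∈{1}] r3c1 has the single candidate 1, so r3c1=1.
Step 8. [r2c1∈{2}] r2c1 is down to just 2. So r2c1=2.
Step 9. [r3c3∈{4}] r3c3 is down to just 4 ⇒ r3c3=4.
Step 10. [r1c4∈{1}] nothing but 1 survives at r1c4, so r1c4=1.

Answer: 3 4 2 1 / 2 1 3 4 / 1 2 4 3 / 4 3 1 2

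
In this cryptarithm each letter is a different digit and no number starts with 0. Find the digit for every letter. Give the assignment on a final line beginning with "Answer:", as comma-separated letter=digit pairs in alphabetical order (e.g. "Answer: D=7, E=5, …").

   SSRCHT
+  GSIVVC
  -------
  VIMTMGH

Step 1. [col 1: T + C ≡ H (mod 10)] C=9 is one option consistent with column 1 (T + C ≡ H (mod 10), carry-in 0) — take it, so C=9.
Step 2. [col 1: T + C ≡ H (mod 10)] no forcing yet in column 1 (carry-in 0); H=6 is free and consistent — try it, so H=6.
Step 3. [V] the sum has 7 digits but both addends have 6; that extra leading digit V is the final carry, namely 1. So V=1.
Step 4. [col 1: T + C ≡ H (mod 10)] in column 1 we have T+C≡H with carry-in 0; given C=9, H=6 and digits 1,6,9 already taken and all letters distinct, that pins T to 7, so T=7.
Step 5. [col 2: H + V ≡ G (mod 10)] column 2 reads H+V+carry(1)=G with H=6, V=1; with digits 1,6,7,9 already taken and all letters distinct, the only value for G is 8 ⇒ G=8.
Step 6. [col 3: C + V ≡ M (mod 10)] from column 3 (C=9, V=1, carry-in 0, digits 1,6,7,8,9 already taken and all letters distinct): M must equal 0 ⇒ M=0.
Step 7. [col 4: R + I ≡ T (mod 10)] column 4 (R + I ≡ T (mod 10), carry-in 1) doesn't pin R yet; pick R=2 and continue ⇒ R=2.
Step 8. [col 4: R + I ≡ T (mod 10)] column 4: given R=2, T=7, carry-in 1, and digits 0,1,2,6,7,8,9 already taken and all letters distinct, R+I≡T (mod 10) forces I=4 ⇒ I=4.
Step 9. [col 5: S + S ≡ M (mod 10)] column 5: given M=0, carry-in 0, and digits 0,1,2,4,6,7,8,9 already taken and all letters distinct, S+S≡M (mod 10) forces S=5 ⇒ S=5.

Answer: C=9, G=8, H=6, I=4, M=0, R=2, S=5, T=7, V=1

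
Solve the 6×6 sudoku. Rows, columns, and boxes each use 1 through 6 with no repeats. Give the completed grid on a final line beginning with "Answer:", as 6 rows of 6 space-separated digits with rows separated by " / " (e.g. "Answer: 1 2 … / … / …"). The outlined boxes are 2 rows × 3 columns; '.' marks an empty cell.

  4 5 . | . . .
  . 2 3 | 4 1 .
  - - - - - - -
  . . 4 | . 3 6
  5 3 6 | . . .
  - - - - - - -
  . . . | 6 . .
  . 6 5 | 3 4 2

Step 1. [r5c6∈{1,5}] 1 has one home in box 6: r5c6, so r5c6=1.
Step 2. [r3c1∈{1,2}] across box 3, 2 lands solely at r3c1 ⇒ r3c1=2.
Step 3. [r4c4∈{1,2}] row 4 places 1 nowhere but r4c4 ⇒ r4c4=1.
Step 4. [r1c4∈{2}] r1c4's peers cover all but 2. So r1c4=2.
Step 5. [r5c1∈{3}] r5c1's peers cover all but 3, so r5c1=3.
Step 6. [r4c6∈{4}] r4c6's peers cover all but 4, so r4c6=4.
Step 7. [r1c6∈{3}] r1c6 has the single candidate 3. So r1c6=3.
Step 8. [r1c3∈{1}] only 1 remains possible at r1c3, so r1c3=1.
Step 9. [r5c3∈{2}] r5c3's peers cover all but 2 ⇒ r5c3=2.
Step 10. [r5c2∈{4}] only 4 remains possible at r5c2, so r5c2=4.
Step 11. [r4c5∈{2}] r4c5's peers cover all but 2. So r4c5=2.
Step 12. [r5c5∈{5}] r5c5 is down to just 5, so r5c5=5.
Step 13. [r2c6∈{5}] nothing but 5 survives at r2c6. So r2c6=5.
Step 14. [r6c1∈{1}] nothing but 1 survives at r6c1, so r6c1=1.
Step 15. [r1c5∈{6}] r1c5 has the single candidate 6. So r1c5=6.
Step 16. [r3c4∈{5}] r3c4's peers cover all but 5, so r3c4=5.
Step 17. [r3c2∈{1}] only 1 remains possible at r3c2. So r3c2=1.
Step 18. [r2c1∈{6}] r2c1 has the single candidate 6 ⇒ r2c1=6.

Answer: 4 5 1 2 6 3 / 6 2 3 4 1 5 / 2 1 4 5 3 6 / 5 3 6 1 2 4 / 3 4 2 6 5 1 / 1 6 5 3 4 2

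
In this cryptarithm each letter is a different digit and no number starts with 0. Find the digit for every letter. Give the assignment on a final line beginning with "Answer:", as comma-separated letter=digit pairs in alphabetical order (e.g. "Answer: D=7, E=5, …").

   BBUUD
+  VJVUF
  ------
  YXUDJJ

Step 1. [col 1: D + F ≡ J (mod 10)] several values work for J in column 1 (D + F ≡ J (mod 10), carry-in 0); try J=7 ⇒ J=7.
Step 2. [col 1: D + F ≡ J (mod 10)] D=8 is one option consistent with column 1 (D + F ≡ J (mod 10), carry-in 0) — take it. So D=8.
Step 3. [col 1: D + F ≡ J (mod 10)] from column 1 (D=8, J=7, carry-in 0, digits 7,8 already taken and all letters distinct): F must equal 9. So F=9.
Step 4. [Y] the sum has 6 digits but both addends have 5; that extra leading digit Y is the final carry, namely 1 ⇒ Y=1.
Step 5. [col 2: U + U ≡ J (mod 10)] in column 2 we have U+U≡J with carry-in 1; given J=7 and digits 1,7,8,9 already taken and all letters distinct, that pins U to 3. So U=3.
Step 6. [col 3: U + V ≡ D (mod 10)] in column 3 we have U+V≡D with carry-in 0; given U=3, D=8 and digits 1,3,7,8,9 already taken and all letters distinct, that pins V to 5. So V=5.
Step 7. [col 4: B + J ≡ U (mod 10)] in column 4 we have B+J≡U with carry-in 0; given J=7, U=3 and digits 1,3,5,7,8,9 already taken and all letters distinct, that pins B to 6, so B=6.
Step 8. [col 5: B + V ≡ X (mod 10)] column 5 reads B+V+carry(1)=X with B=6, V=5; with digits 1,3,5,6,7,8,9 already taken and all letters distinct, the only value for X is 2. So X=2.

Answer: B=6, D=8, F=9, J=7, U=3, V=5, X=2, Y=1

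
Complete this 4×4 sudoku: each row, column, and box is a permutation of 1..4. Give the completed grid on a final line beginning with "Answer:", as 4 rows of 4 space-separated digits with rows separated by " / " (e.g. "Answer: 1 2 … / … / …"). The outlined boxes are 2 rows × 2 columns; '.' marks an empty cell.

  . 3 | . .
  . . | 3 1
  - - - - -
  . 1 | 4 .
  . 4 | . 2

Step 1. [r3c1∈{2,3}] across row 3, 2 lands solely at r3c1. So r3c1=2.
Step 2. [r1c4∈{4}] nothing but 4 survives at r1c4 ⇒ r1c4=4.
Step 3. [r1c3∈{2}] nothing but 2 survives at r1c3 ⇒ r1c3=2.
Step 4. [r3c4∈{3}] r3c4 has the single candidate 3, so r3c4=3.
Step 5. [r2c1∈{4}] only 4 remains possible at r2c1, so r2c1=4.
Step 6. [r1c1∈{1}] only 1 remains possible at r1c1 ⇒ r1c1=1.
Step 7. [r2c2∈{2}] nothing but 2 survives at r2c2. So r2c2=2.
Step 8. [r4c1∈{3}] only 3 remains possible at r4c1, so r4c1=3.
Step 9. [r4c3∈{1}] only 1 remains possible at r4c3. So r4c3=1.

Answer: 1 3 2 4 / 4 2 3 1 / 2 1 4 3 / 3 4 1 2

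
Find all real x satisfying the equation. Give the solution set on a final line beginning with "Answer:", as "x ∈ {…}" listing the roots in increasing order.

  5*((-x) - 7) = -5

Step 1. [5*((-x) - 7) = -5] 5·(inner) — divide through by 5, so div: (-x) - 7 = -1.
Step 2. [(-x) - 7 = -1] add 7: x sits inside (… - 7) ⇒ sub: -x = 6.
Step 3. [-x = 6] LHS negated; negate both sides. So neg: x = -6.

Answer: x ∈ {-6}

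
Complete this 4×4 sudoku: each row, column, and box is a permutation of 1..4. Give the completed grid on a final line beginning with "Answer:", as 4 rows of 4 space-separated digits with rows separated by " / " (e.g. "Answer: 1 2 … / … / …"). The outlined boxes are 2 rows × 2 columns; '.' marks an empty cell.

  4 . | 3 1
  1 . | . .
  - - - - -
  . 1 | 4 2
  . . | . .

Step 1. [r3c1∈{3}] nothing but 3 survives at r3c1, so r3c1=3.
Step 2. [r1c2∈{2}] only 2 remains possible at r1c2, so r1c2=2.
Step 3. [r4c4∈{3}] r4c4 is down to just 3. So r4c4=3.
Step 4. [r2c4∈{4}] r2c4 is down to just 4 ⇒ r2c4=4.
Step 5. [r4c2∈{4}] only 4 remains possible at r4c2, so r4c2=4.
Step 6. [r4c1∈{2}] r4c1 has the single candidate 2. So r4c1=2.
Step 7. [r2c2∈{3}] nothing but 3 survives at r2c2, so r2c2=3.
Step 8. [r2c3∈{2}] r2c3's peers cover all but 2. So r2c3=2.
Step 9. [r4c3∈{1}] r4c3's peers cover all but 1 ⇒ r4c3=1.

Answer: 4 2 3 1 / 1 3 2 4 / 3 1 4 2 / 2 4 1 3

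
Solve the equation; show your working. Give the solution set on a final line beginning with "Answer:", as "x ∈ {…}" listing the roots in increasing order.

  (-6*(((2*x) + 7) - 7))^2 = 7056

Step 1. [(-6*(((2*x) + 7) - 7))^2 = 7056] 7056 ≥ 0, LHS is (·)² — take ±√, so sqrt: -6*(((2*x) + 7) - 7) = 84 or -84.
Step 2. [-6*(((2*x) + 7) - 7) = 84 or -84] -6 out front; divide by -6, so div: ((2*x) + 7) - 7 = -14 or 14.
Step 3. [((2*x) + 7) - 7 = -14 or 14] the outer -7 inverts by adding 7 ⇒ sub: (2*x) + 7 = -7 or 21.
Step 4. [(2*x) + 7 = -7 or 21] +7 is outermost — subtract 7 both sides ⇒ sub: 2*x = -14 or 14.
Step 5. [2*x = -14 or 14] 2 out front; divide by 2 ⇒ div: x = -7 or 7.

Answer: x ∈ {-7, 7}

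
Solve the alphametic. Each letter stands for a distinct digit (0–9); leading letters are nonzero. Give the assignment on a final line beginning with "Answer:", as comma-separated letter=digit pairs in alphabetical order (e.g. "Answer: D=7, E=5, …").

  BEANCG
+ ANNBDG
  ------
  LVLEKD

Step 1. [col 1: G + G ≡ D (mod 10)] column 1 (G + G ≡ D (mod 10), carry-in 0) doesn't pin G yet; pick G=5 and continue, so G=5.
Step 2. [col 1: G + G ≡ D (mod 10)] from column 1 (G=5, carry-in 0, digits 5 already taken and all letters distinct): D must equal 0, so D=0.
Step 3. [col 2: C + D ≡ K (mod 10)] no forcing yet in column 2 (carry-in 1); K=9 is free and consistent — try it, so K=9.
Step 4. [col 2: C + D ≡ K (mod 10)] in column 2 we have C+D≡K with carry-in 1; given D=0, K=9 and digits 0,5,9 already taken and all letters distinct, that pins C to 8 ⇒ C=8.
Step 5. [col 3: N + B ≡ E (mod 10)] column 3 (N + B ≡ E (mod 10), carry-in 0) doesn't pin E yet; pick E=7 and continue. So E=7.
Step 6. [col 3: N + B ≡ E (mod 10)] several values work for B in column 3 (N + B ≡ E (mod 10), carry-in 0); try B=3. So B=3.
Step 7. [col 3: N + B ≡ E (mod 10)] column 3 reads N+B+carry(0)=E with B=3, E=7; with digits 0,3,5,7,8,9 already taken and all letters distinct, the only value for N is 4, so N=4.
Step 8. [col 4: A + N ≡ L (mod 10)] from column 4 (N=4, carry-in 0, digits 0,3,4,5,7,8,9 already taken and all letters distinct): A must equal 2 ⇒ A=2.
Step 9. [col 4: A + N ≡ L (mod 10)] in column 4 we have A+N≡L with carry-in 0; given A=2, N=4 and digits 0,2,3,4,5,7,8,9 already taken and all letters distinct, that pins L to 6 ⇒ L=6.
Step 10. [col 5: E + N ≡ V (mod 10)] in column 5 we have E+N≡V with carry-in 0; given E=7, N=4 and digits 0,2,3,4,5,6,7,8,9 already taken and all letters distinct, that pins V to 1, so V=1.

Answer: A=2, B=3, C=8, D=0, E=7, G=5, K=9, L=6, N=4, V=1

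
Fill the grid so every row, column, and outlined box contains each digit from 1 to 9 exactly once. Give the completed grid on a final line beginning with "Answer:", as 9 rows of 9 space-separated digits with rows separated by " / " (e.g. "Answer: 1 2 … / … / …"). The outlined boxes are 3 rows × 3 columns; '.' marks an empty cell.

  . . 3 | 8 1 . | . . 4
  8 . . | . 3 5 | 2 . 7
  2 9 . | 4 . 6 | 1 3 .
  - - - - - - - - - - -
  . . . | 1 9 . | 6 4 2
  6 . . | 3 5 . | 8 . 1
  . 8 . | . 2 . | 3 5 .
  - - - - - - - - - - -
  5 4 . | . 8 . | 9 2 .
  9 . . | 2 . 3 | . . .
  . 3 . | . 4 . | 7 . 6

Step 1. [r9c1∈{1}] nothing but 1 survives at r9c1 ⇒ r9c1=1.
Step 2. [r1c1∈{7}] only 7 remains possible at r1c1. So r1c1=7.
Step 3. [r2c3∈{1,4,6}] across row 2, 4 lands solely at r2c3 ⇒ r2c3=4.
Step 4. [r5c8∈{7,9}] in col 8, 7 fits only at r5c8 ⇒ r5c8=7.
Step 5. [r8c5∈{6,7}] r8c5 is the only open cell in col 5 admitting 6 ⇒ r8c5=6.
Step 6. [r8c2∈{7}] r8c2 has the single candidate 7 ⇒ r8c2=7.
Step 7. [r2c4∈{9}] nothing but 9 survives at r2c4 ⇒ r2c4=9.
Step 8. [r3c3∈{5}] r3c3's peers cover all but 5. So r3c3=5.
Step 9. [r9c8∈{8}] r9c8 has the single candidate 8 ⇒ r9c8=8.
Step 10. [r1c2∈{6}] r1c2 has the single candidate 6 ⇒ r1c2=6.
Step 11. [r4c3∈{7}] nothing but 7 survives at r4c3. So r4c3=7.
Step 12. [r5c3∈{2,9}] 9 has one home in row 5: r5c3. So r5c3=9.
Step 13. [r7c4∈{7}] only 7 remains possible at r7c4 ⇒ r7c4=7.
Step 14. [r5c6∈{4}] r5c6's peers cover all but 4, so r5c6=4.
Step 15. [r8c9∈{5}] r8c9's peers cover all but 5, so r8c9=5.
Step 16. [r4c6∈{8}] nothing but 8 survives at r4c6 ⇒ r4c6=8.
Step 17. [r9c4∈{5}] r9c4 has the single candidate 5, so r9c4=5.
Step 18. [r6c9∈{9}] r6c9 is down to just 9. So r6c9=9.
Step 19. [r1c6∈{2}] r1c6 is down to just 2. So r1c6=2.
Step 20. [r6c6∈{7}] only 7 remains possible at r6c6 ⇒ r6c6=7.
Step 21. [r4c1∈{3}] r4c1's peers cover all but 3. So r4c1=3.
Step 22. [r8c8∈{1}] r8c8 is down to just 1, so r8c8=1.
Step 23. [r7c6∈{1}] only 1 remains possible at r7c6 ⇒ r7c6=1.
Step 24. [r6c1∈{4}] only 4 remains possible at r6c1 ⇒ r6c1=4.
Step 25. [r8c7∈{4}] nothing but 4 survives at r8c7. So r8c7=4.
Step 26. [r4c2∈{5}] only 5 remains possible at r4c2, so r4c2=5.
Step 27. [r2c2∈{1}] nothing but 1 survives at r2c2. So r2c2=1.
Step 28. [r6c4∈{6}] only 6 remains possible at r6c4, so r6c4=6.
Step 29. [r2c8∈{6}] r2c8 is down to just 6 ⇒ r2c8=6.
Step 30. [r5c2∈{2}] r5c2 has the single candidate 2, so r5c2=2.
Step 31. [r9c3∈{2}] nothing but 2 survives at r9c3, so r9c3=2.
Step 32. [r1c7∈{5}] r1c7 is down to just 5 ⇒ r1c7=5.
Step 33. [r6c3∈{1}] r6c3's peers cover all but 1. So r6c3=1.
Step 34. [r8c3∈{8}] nothing but 8 survives at r8c3 ⇒ r8c3=8.
Step 35. [r7c3∈{6}] nothing but 6 survives at r7c3. So r7c3=6.
Step 36. [r7c9∈{3}] r7c9 has the single candidate 3 ⇒ r7c9=3.
Step 37. [r3c9∈{8}] r3c9 is down to just 8, so r3c9=8.
Step 38. [r9c6∈{9}] r9c6 has the single candidate 9. So r9c6=9.
Step 39. [r3c5∈{7}] r3c5 has the single candidate 7. So r3c5=7.
Step 40. [r1c8∈{9}] r1c8 has the single candidate 9, so r1c8=9.

Answer: 7 6 3 8 1 2 5 9 4 / 8 1 4 9 3 5 2 6 7 / 2 9 5 4 7 6 1 3 8 / 3 5 7 1 9 8 6 4 2 / 6 2 9 3 5 4 8 7 1 / 4 8 1 6 2 7 3 5 9 / 5 4 6 7 8 1 9 2 3 / 9 7 8 2 6 3 4 1 5 / 1 3 2 5 4 9 7 8 6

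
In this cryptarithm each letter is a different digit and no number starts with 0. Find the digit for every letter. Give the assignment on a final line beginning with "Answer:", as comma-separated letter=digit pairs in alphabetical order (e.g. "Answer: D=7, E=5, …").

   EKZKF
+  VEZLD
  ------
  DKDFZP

Step 1. [col 1: F + D ≡ P (mod 10)] no forcing yet in column 1 (carry-in 0); D=1 is free and consistent — try it ⇒ D=1.
Step 2. [col 1: F + D ≡ P (mod 10)] column 1 (F + D ≡ P (mod 10), carry-in 0) doesn't pin P yet; pick P=6 and continue. So P=6.
Step 3. [col 1: F + D ≡ P (mod 10)] from column 1 (D=1, P=6, carry-in 0, digits 1,6 already taken and all letters distinct): F must equal 5. So F=5.
Step 4. [col 2: K + L ≡ Z (mod 10)] several values work for K in column 2 (K + L ≡ Z (mod 10), carry-in 0); try K=3. So K=3.
Step 5. [col 2: K + L ≡ Z (mod 10)] column 2 (K + L ≡ Z (mod 10), carry-in 0) doesn't pin Z yet; pick Z=2 and continue. So Z=2.
Step 6. [col 2: K + L ≡ Z (mod 10)] column 2 reads K+L+carry(0)=Z with K=3, Z=2; with digits 1,2,3,5,6 already taken and all letters distinct, the only value for L is 9, so L=9.
Step 7. [col 4: K + E ≡ D (mod 10)] in column 4 we have K+E≡D with carry-in 0; given K=3, D=1 and digits 1,2,3,5,6,9 already taken and all letters distinct, that pins E to 8 ⇒ E=8.
Step 8. [col 5: E + V ≡ K (mod 10)] in column 5 we have E+V≡K with carry-in 1; given E=8, K=3 and digits 1,2,3,5,6,8,9 already taken and all letters distinct, that pins V to 4 ⇒ V=4.

Answer: D=1, E=8, F=5, K=3, L=9, P=6, V=4, Z=2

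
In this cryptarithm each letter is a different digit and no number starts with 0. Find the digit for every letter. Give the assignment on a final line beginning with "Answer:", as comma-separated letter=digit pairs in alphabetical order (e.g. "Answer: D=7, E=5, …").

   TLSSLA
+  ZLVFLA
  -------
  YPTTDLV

Step 1. [Y] Y is the leading digit of a 7-digit sum of two 6-digit numbers; the final carry is exactly 1 ⇒ Y=1.
Step 2. [col 1: A + A ≡ V (mod 10)] several values work for A in column 1 (A + A ≡ V (mod 10), carry-in 0); try A=5 ⇒ A=5.
Step 3. [col 1: A + A ≡ V (mod 10)] in column 1 we have A+A≡V with carry-in 0; given A=5 and digits 1,5 already taken and all letters distinct, that pins V to 0, so V=0.
Step 4. [col 2: L + L ≡ L (mod 10)] column 2 reads L+L+carry(1)=L with nothing yet; with digits 0,1,5 already taken and all letters distinct, the only value for L is 9. So L=9.
Step 5. [col 3: S + F ≡ D (mod 10)] D=4 is one option consistent with column 3 (S + F ≡ D (mod 10), carry-in 1) — take it. So D=4.
Step 6. [col 3: S + F ≡ D (mod 10)] no forcing yet in column 3 (carry-in 1); S=7 is free and consistent — try it ⇒ S=7.
Step 7. [col 3: S + F ≡ D (mod 10)] column 3: given S=7, D=4, carry-in 1, and digits 0,1,4,5,7,9 already taken and all letters distinct, S+F≡D (mod 10) forces F=6 ⇒ F=6.
Step 8. [col 4: S + V ≡ T (mod 10)] column 4 reads S+V+carry(1)=T with S=7, V=0; with digits 0,1,4,5,6,7,9 already taken and all letters distinct, the only value for T is 8, so T=8.
Step 9. [col 6: T + Z ≡ P (mod 10)] from column 6 (T=8, carry-in 1, digits 0,1,4,5,6,7,8,9 already taken and all letters distinct): Z must equal 3. So Z=3.
Step 10. [col 6: T + Z ≡ P (mod 10)] column 6 reads T+Z+carry(1)=P with T=8, Z=3; with digits 0,1,3,4,5,6,7,8,9 already taken and all letters distinct, the only value for P is 2 ⇒ P=2.

Answer: A=5, D=4, F=6, L=9, P=2, S=7, T=8, V=0, Y=1, Z=3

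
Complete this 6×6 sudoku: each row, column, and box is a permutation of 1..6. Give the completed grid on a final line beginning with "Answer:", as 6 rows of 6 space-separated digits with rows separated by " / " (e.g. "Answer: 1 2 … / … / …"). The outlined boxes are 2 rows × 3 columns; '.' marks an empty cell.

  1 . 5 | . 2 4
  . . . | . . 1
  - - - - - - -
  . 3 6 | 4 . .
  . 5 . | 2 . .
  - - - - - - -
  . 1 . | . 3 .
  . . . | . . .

Step 1. [r6c5∈{1,4,5,6}] r6c5 is the only open cell in col 5 admitting 4. So r6c5=4.
Step 2. [r2c2∈{2,4,6}] r2c2 is the only open cell in col 2 admitting 4, so r2c2=4.
Step 3. [r6c2∈{2,6}] 2 has one home in col 2: r6c2. So r6c2=2.
Step 4. [r3c6∈{5}] r3c6 has the single candidate 5. So r3c6=5.
Step 5. [r6c6∈{6}] nothing but 6 survives at r6c6. So r6c6=6.
Step 6. [r5c1∈{4,5,6}] 6 has one home in row 5: r5c1, so r5c1=6.
Step 7. [r4c3∈{1,4}] in col 3, 1 fits only at r4c3. So r4c3=1.
Step 8. [r6c1∈{3,5}] 5 has one home in col 1: r6c1. So r6c1=5.
Step 9. [r2c1∈{2,3}] col 1 places 3 nowhere but r2c1, so r2c1=3.
Step 10. [r2c5∈{5,6}] r2c5 is the only open cell in col 5 admitting 5. So r2c5=5.
Step 11. [r2c4∈{6}] r2c4 has the single candidate 6 ⇒ r2c4=6.
Step 12. [r3c1∈{2}] r3c1's peers cover all but 2, so r3c1=2.
Step 13. [r2c3∈{2}] r2c3 is down to just 2, so r2c3=2.
Step 14. [r5c3∈{4}] r5c3's peers cover all but 4. So r5c3=4.
Step 15. [r5c6∈{2}] only 2 remains possible at r5c6 ⇒ r5c6=2.
Step 16. [r1c2∈{6}] nothing but 6 survives at r1c2. So r1c2=6.
Step 17. [r3c5∈{1}] r3c5 is down to just 1. So r3c5=1.
Step 18. [r6c4∈{1}] r6c4 has the single candidate 1, so r6c4=1.
Step 19. [r1c4∈{3}] nothing but 3 survives at r1c4. So r1c4=3.
Step 20. [r5c4∈{5}] nothing but 5 survives at r5c4 ⇒ r5c4=5.
Step 21. [r4c1∈{4}] r4c1 is down to just 4. So r4c1=4.
Step 22. [r4c6∈{3}] nothing but 3 survives at r4c6. So r4c6=3.
Step 23. [r4c5∈{6}] only 6 remains possible at r4c5. So r4c5=6.
Step 24. [r6c3∈{3}] r6c3 is down to just 3 ⇒ r6c3=3.

Answer: 1 6 5 3 2 4 / 3 4 2 6 5 1 / 2 3 6 4 1 5 / 4 5 1 2 6 3 / 6 1 4 5 3 2 / 5 2 3 1 4 6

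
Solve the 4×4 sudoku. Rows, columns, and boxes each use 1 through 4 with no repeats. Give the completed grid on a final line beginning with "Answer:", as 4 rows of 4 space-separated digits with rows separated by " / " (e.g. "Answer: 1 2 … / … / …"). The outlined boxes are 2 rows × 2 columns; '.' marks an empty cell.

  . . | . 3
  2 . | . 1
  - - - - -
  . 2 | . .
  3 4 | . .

Step 1. [r3c1∈{1}] r3c1's peers cover all but 1, so r3c1=1.
Step 2. [r1c3∈{2,4}] row 1 places 2 nowhere but r1c3. So r1c3=2.
Step 3. [r3c4∈{4}] nothing but 4 survives at r3c4. So r3c4=4.
Step 4. [r2c2∈{3}] r2c2's peers cover all but 3. So r2c2=3.
Step 5. [r4c4∈{2}] r4c4 has the single candidate 2, so r4c4=2.
Step 6. [r3c3∈{3}] r3c3 has the single candidate 3. So r3c3=3.
Step 7. [r2c3∈{4}] r2c3's peers cover all but 4, so r2c3=4.
Step 8. [r4c3∈{1}] r4c3 has the single candidate 1 ⇒ r4c3=1.
Step 9. [r1c2∈{1}] only 1 remains possible at r1c2 ⇒ r1c2=1.
Step 10. [r1c1∈{4}] only 4 remains possible at r1c1 ⇒ r1c1=4.

Answer: 4 1 2 3 / 2 3 4 1 / 1 2 3 4 / 3 4 1 2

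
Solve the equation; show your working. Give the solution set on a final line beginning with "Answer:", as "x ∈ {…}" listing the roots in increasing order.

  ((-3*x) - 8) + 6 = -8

Step 1. [((-3*x) - 8) + 6 = -8] peel the +6: subtract 6 from each side. So sub: (-3*x) - 8 = -14.
Step 2. [(-3*x) - 8 = -14] -8 is outermost — add 8 both sides ⇒ sub: -3*x = -6.
Step 3. [-3*x = -6] -3·(inner) — divide through by -3 ⇒ div: x = 2.

Answer: x ∈ {2}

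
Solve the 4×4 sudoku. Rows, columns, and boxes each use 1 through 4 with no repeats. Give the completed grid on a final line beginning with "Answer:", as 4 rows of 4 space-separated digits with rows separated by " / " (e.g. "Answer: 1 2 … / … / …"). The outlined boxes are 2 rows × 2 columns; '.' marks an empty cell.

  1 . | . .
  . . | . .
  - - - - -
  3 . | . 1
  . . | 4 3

Step 1. [r2c1∈{2,4}] 4 has one home in col 1: r2c1 ⇒ r2c1=4.
Step 2. [r2c4∈{2}] r2c4 has the single candidate 2 ⇒ r2c4=2.
Step 3. [r1c2∈{2,3}] in row 1, 2 fits only at r1c2 ⇒ r1c2=2.
Step 4. [r1c3∈{3}] r1c3's peers cover all but 3, so r1c3=3.
Step 5. [r2c2∈{3}] r2c2 is down to just 3. So r2c2=3.
Step 6. [r4c1∈{2}] r4c1 is down to just 2 ⇒ r4c1=2.
Step 7. [r1c4∈{4}] r1c4 is down to just 4, so r1c4=4.
Step 8. [r3c3∈{2}] r3c3's peers cover all but 2 ⇒ r3c3=2.
Step 9. [r4c2∈{1}] r4c2 has the single candidate 1 ⇒ r4c2=1.
Step 10. [r3c2∈{4}] r3c2 is down to just 4. So r3c2=4.
Step 11. [r2c3∈{1}] r2c3 is down to just 1. So r2c3=1.

Answer: 1 2 3 4 / 4 3 1 2 / 3 4 2 1 / 2 1 4 3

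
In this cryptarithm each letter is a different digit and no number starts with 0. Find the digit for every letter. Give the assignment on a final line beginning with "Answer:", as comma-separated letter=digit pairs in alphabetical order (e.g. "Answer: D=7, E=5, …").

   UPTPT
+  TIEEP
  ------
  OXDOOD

Step 1. [col 1: T + P ≡ D (mod 10)] column 1 (T + P ≡ D (mod 10), carry-in 0) doesn't pin P yet; pick P=5 and continue. So P=5.
Step 2. [O] adding two 5-digit numbers gives at most 5+1 digits, and here it does — O is that final carry and must be 1. So O=1.
Step 3. [col 1: T + P ≡ D (mod 10)] no forcing yet in column 1 (carry-in 0); T=4 is free and consistent — try it. So T=4.
Step 4. [col 1: T + P ≡ D (mod 10)] from column 1 (T=4, P=5, carry-in 0, digits 1,4,5 already taken and all letters distinct): D must equal 9, so D=9.
Step 5. [col 2: P + E ≡ O (mod 10)] column 2 reads P+E+carry(0)=O with P=5, O=1; with digits 1,4,5,9 already taken and all letters distinct, the only value for E is 6. So E=6.
Step 6. [col 4: P + I ≡ D (mod 10)] from column 4 (P=5, D=9, carry-in 1, digits 1,4,5,6,9 already taken and all letters distinct): I must equal 3, so I=3.
Step 7. [col 5: U + T ≡ X (mod 10)] in column 5 we have U+T≡X with carry-in 0; given T=4 and digits 1,3,4,5,6,9 already taken and all letters distinct, that pins X to 2, so X=2.
Step 8. [col 5: U + T ≡ X (mod 10)] column 5 reads U+T+carry(0)=X with T=4, X=2; with digits 1,2,3,4,5,6,9 already taken and all letters distinct, the only value for U is 8, so U=8.

Answer: D=9, E=6, I=3, O=1, P=5, T=4, U=8, X=2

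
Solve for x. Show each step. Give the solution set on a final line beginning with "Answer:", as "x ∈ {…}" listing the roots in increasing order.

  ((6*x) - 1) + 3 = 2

Step 1. [((6*x) - 1) + 3 = 2] subtract 3: x sits inside (… + 3). So sub: (6*x) - 1 = -1.
Step 2. [(6*x) - 1 = -1] -1 is outermost — add 1 both sides ⇒ sub: 6*x = 0.
Step 3. [6*x = 0] divide by the outer 6 ⇒ div: x = 0.

Answer: x ∈ {0}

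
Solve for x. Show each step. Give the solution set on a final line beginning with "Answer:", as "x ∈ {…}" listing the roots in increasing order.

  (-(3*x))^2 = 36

Step 1. [(-(3*x))^2 = 36] LHS squared, RHS 36 ≥ 0: apply √ (±). So sqrt: -(3*x) = 6 or -6.
Step 2. [-(3*x) = 6 or -6] flip signs both sides, so neg: 3*x = -6 or 6.
Step 3. [3*x = -6 or 6] LHS = 3·(…); ÷3 both sides. So div: x = -2 or 2.

Answer: x ∈ {-2, 2}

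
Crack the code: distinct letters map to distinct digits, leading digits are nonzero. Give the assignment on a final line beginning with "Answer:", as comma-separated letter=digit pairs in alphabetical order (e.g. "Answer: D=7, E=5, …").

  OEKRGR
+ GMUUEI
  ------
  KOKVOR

Step 1. [col 1: R + I ≡ R (mod 10)] column 1 reads R+I+carry(0)=R with nothing yet; with all letters distinct, none taken yet, the only value for I is 0. So I=0.
Step 2. [col 1: R + I ≡ R (mod 10)] several values work for R in column 1 (R + I ≡ R (mod 10), carry-in 0); try R=6. So R=6.
Step 3. [col 2: G + E ≡ O (mod 10)] no forcing yet in column 2 (carry-in 0); E=1 is free and consistent — try it, so E=1.
Step 4. [col 2: G + E ≡ O (mod 10)] column 2 (G + E ≡ O (mod 10), carry-in 0) doesn't pin G yet; pick G=3 and continue. So G=3.
Step 5. [col 2: G + E ≡ O (mod 10)] column 2: given G=3, E=1, carry-in 0, and digits 0,1,3,6 already taken and all letters distinct, G+E≡O (mod 10) forces O=4 ⇒ O=4.
Step 6. [col 3: R + U ≡ V (mod 10)] no forcing yet in column 3 (carry-in 0); V=5 is free and consistent — try it ⇒ V=5.
Step 7. [col 3: R + U ≡ V (mod 10)] from column 3 (R=6, V=5, carry-in 0, digits 0,1,3,4,5,6 already taken and all letters distinct): U must equal 9 ⇒ U=9.
Step 8. [col 4: K + U ≡ K (mod 10)] several values work for K in column 4 (K + U ≡ K (mod 10), carry-in 1); try K=7, so K=7.
Step 9. [col 5: E + M ≡ O (mod 10)] column 5: given E=1, O=4, carry-in 1, and digits 0,1,3,4,5,6,7,9 already taken and all letters distinct, E+M≡O (mod 10) forces M=2. So M=2.

Answer: E=1, G=3, I=0, K=7, M=2, O=4, R=6, U=9, V=5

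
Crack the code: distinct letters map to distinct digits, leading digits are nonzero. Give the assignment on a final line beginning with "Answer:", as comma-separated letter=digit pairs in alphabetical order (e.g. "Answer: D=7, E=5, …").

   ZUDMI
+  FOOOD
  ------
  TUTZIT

Step 1. [col 1: I + D ≡ T (mod 10)] T=1 is one option consistent with column 1 (I + D ≡ T (mod 10), carry-in 0) — take it ⇒ T=1.
Step 2. [col 1: I + D ≡ T (mod 10)] several values work for I in column 1 (I + D ≡ T (mod 10), carry-in 0); try I=9, so I=9.
Step 3. [col 1: I + D ≡ T (mod 10)] column 1: given I=9, T=1, carry-in 0, and digits 1,9 already taken and all letters distinct, I+D≡T (mod 10) forces D=2, so D=2.
Step 4. [col 2: M + O ≡ I (mod 10)] no forcing yet in column 2 (carry-in 1); O=5 is free and consistent — try it, so O=5.
Step 5. [col 2: M + O ≡ I (mod 10)] column 2: given O=5, I=9, carry-in 1, and digits 1,2,5,9 already taken and all letters distinct, M+O≡I (mod 10) forces M=3 ⇒ M=3.
Step 6. [col 3: D + O ≡ Z (mod 10)] from column 3 (D=2, O=5, carry-in 0, digits 1,2,3,5,9 already taken and all letters distinct): Z must equal 7, so Z=7.
Step 7. [col 4: U + O ≡ T (mod 10)] column 4 reads U+O+carry(0)=T with O=5, T=1; with digits 1,2,3,5,7,9 already taken and all letters distinct, the only value for U is 6 ⇒ U=6.
Step 8. [col 5: Z + F ≡ U (mod 10)] in column 5 we have Z+F≡U with carry-in 1; given Z=7, U=6 and digits 1,2,3,5,6,7,9 already taken and all letters distinct, that pins F to 8. So F=8.

Answer: D=2, F=8, I=9, M=3, O=5, T=1, U=6, Z=7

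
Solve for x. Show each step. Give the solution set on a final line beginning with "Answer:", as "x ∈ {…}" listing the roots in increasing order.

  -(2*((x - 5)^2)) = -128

Step 1. [-(2*((x - 5)^2)) = -128] LHS negated; negate both sides ⇒ neg: 2*((x - 5)^2) = 128.
Step 2. [2*((x - 5)^2) = 128] LHS = 2·(…); ÷2 both sides. So div: (x - 5)^2 = 64.
Step 3. [(x - 5)^2 = 64] 64 ≥ 0, LHS is (·)² — take ±√. So sqrt: x - 5 = 8 or -8.
Step 4. [x - 5 = 8 or -8] add 5: x sits inside (… - 5). So sub: x = 13 or -3.

Answer: x ∈ {-3, 13}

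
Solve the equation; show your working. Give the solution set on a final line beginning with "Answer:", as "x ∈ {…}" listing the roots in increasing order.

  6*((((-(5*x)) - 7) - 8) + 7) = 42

Step 1. [6*((((-(5*x)) - 7) - 8) + 7) = 42] leading coefficient 6: divide by 6, so div: (((-(5*x)) - 7) - 8) + 7 = 7.
Step 2. [(((-(5*x)) - 7) - 8) + 7 = 7] peel the +7: subtract 7 from each side ⇒ sub: ((-(5*x)) - 7) - 8 = 0.
Step 3. [((-(5*x)) - 7) - 8 = 0] the outer -8 inverts by adding 8 ⇒ sub: (-(5*x)) - 7 = 8.
Step 4. [(-(5*x)) - 7 = 8] -7 is outermost — add 7 both sides ⇒ sub: -(5*x) = 15.
Step 5. [-(5*x) = 15] leading − — multiply by −1, so neg: 5*x = -15.
Step 6. [5*x = -15] 5·(inner) — divide through by 5. So div: x = -3.

Answer: x ∈ {-3}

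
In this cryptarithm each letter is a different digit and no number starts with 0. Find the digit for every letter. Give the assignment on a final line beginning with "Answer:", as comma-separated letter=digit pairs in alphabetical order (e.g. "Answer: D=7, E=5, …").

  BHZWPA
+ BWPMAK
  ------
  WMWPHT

Step 1. [col 1: A + K ≡ T (mod 10)] column 1 (A + K ≡ T (mod 10), carry-in 0) doesn't pin K yet; pick K=1 and continue, so K=1.
Step 2. [col 1: A + K ≡ T (mod 10)] several values work for A in column 1 (A + K ≡ T (mod 10), carry-in 0); try A=4, so A=4.
Step 3. [col 1: A + K ≡ T (mod 10)] from column 1 (A=4, K=1, carry-in 0, digits 1,4 already taken and all letters distinct): T must equal 5. So T=5.
Step 4. [col 2: P + A ≡ H (mod 10)] P=8 is one option consistent with column 2 (P + A ≡ H (mod 10), carry-in 0) — take it. So P=8.
Step 5. [col 2: P + A ≡ H (mod 10)] column 2 reads P+A+carry(0)=H with P=8, A=4; with digits 1,4,5,8 already taken and all letters distinct, the only value for H is 2 ⇒ H=2.
Step 6. [col 3: W + M ≡ P (mod 10)] no forcing yet in column 3 (carry-in 1); M=0 is free and consistent — try it, so M=0.
Step 7. [col 3: W + M ≡ P (mod 10)] column 3: given M=0, P=8, carry-in 1, and digits 0,1,2,4,5,8 already taken and all letters distinct, W+M≡P (mod 10) forces W=7. So W=7.
Step 8. [col 4: Z + P ≡ W (mod 10)] from column 4 (P=8, W=7, carry-in 0, digits 0,1,2,4,5,7,8 already taken and all letters distinct): Z must equal 9, so Z=9.
Step 9. [col 6: B + B ≡ W (mod 10)] in column 6 we have B+B≡W with carry-in 1; given W=7 and digits 0,1,2,4,5,7,8,9 already taken and all letters distinct, that pins B to 3. So B=3.

Answer: A=4, B=3, H=2, K=1, M=0, P=8, T=5, W=7, Z=9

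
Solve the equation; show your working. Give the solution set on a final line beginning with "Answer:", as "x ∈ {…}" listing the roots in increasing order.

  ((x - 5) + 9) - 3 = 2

Step 1. [((x - 5) + 9) - 3 = 2] add 3: x sits inside (… - 3). So sub: (x - 5) + 9 = 5.
Step 2. [(x - 5) + 9 = 5] +9 is outermost — subtract 9 both sides, so sub: x - 5 = -4.
Step 3. [x - 5 = -4] peel the -5: add 5 from each side ⇒ sub: x = 1.

Answer: x ∈ {1}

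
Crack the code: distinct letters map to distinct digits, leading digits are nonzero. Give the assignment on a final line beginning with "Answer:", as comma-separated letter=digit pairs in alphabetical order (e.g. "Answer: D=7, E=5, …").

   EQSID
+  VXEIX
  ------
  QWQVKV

Step 1. [col 1: D + X ≡ V (mod 10)] X=9 is one option consistent with column 1 (D + X ≡ V (mod 10), carry-in 0) — take it, so X=9.
Step 2. [col 1: D + X ≡ V (mod 10)] no forcing yet in column 1 (carry-in 0); D=4 is free and consistent — try it ⇒ D=4.
Step 3. [Q] Q is the leading digit of a 6-digit sum of two 5-digit numbers; the final carry is exactly 1 ⇒ Q=1.
Step 4. [col 1: D + X ≡ V (mod 10)] column 1: given D=4, X=9, carry-in 0, and digits 1,4,9 already taken and all letters distinct, D+X≡V (mod 10) forces V=3 ⇒ V=3.
Step 5. [col 2: I + I ≡ K (mod 10)] K=5 is one option consistent with column 2 (I + I ≡ K (mod 10), carry-in 1) — take it. So K=5.
Step 6. [col 2: I + I ≡ K (mod 10)] no forcing yet in column 2 (carry-in 1); I=2 is free and consistent — try it. So I=2.
Step 7. [col 3: S + E ≡ V (mod 10)] several values work for S in column 3 (S + E ≡ V (mod 10), carry-in 0); try S=7 ⇒ S=7.
Step 8. [col 3: S + E ≡ V (mod 10)] from column 3 (S=7, V=3, carry-in 0, digits 1,2,3,4,5,7,9 already taken and all letters distinct): E must equal 6, so E=6.
Step 9. [col 5: E + V ≡ W (mod 10)] in column 5 we have E+V≡W with carry-in 1; given E=6, V=3 and digits 1,2,3,4,5,6,7,9 already taken and all letters distinct, that pins W to 0 ⇒ W=0.

Answer: D=4, E=6, I=2, K=5, Q=1, S=7, V=3, W=0, X=9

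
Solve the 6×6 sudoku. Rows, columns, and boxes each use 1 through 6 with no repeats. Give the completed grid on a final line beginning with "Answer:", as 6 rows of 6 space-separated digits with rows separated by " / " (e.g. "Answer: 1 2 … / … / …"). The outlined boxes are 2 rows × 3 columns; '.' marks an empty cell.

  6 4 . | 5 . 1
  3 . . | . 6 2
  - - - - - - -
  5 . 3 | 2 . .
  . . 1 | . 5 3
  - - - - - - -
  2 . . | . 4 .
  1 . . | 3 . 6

Step 1. [r6c2∈{5}] r6c2 has the single candidate 5, so r6c2=5.
Step 2. [r3c2∈{6}] nothing but 6 survives at r3c2. So r3c2=6.
Step 3. [r4c1∈{4}] only 4 remains possible at r4c1 ⇒ r4c1=4.
Step 4. [r5c4∈{1}] r5c4 is down to just 1 ⇒ r5c4=1.
Step 5. [r5c6∈{5}] r5c6 is down to just 5. So r5c6=5.
Step 6. [r5c3∈{6}] r5c3's peers cover all but 6 ⇒ r5c3=6.
Step 7. [r1c3∈{2}] r1c3's peers cover all but 2. So r1c3=2.
Step 8. [r4c2∈{2}] nothing but 2 survives at r4c2. So r4c2=2.
Step 9. [r3c5∈{1}] nothing but 1 survives at r3c5, so r3c5=1.
Step 10. [r3c6∈{4}] r3c6 is down to just 4. So r3c6=4.
Step 11. [r6c5∈{2}] nothing but 2 survives at r6c5 ⇒ r6c5=2.
Step 12. [r4c4∈{6}] nothing but 6 survives at r4c4, so r4c4=6.
Step 13. [r5c2∈{3}] r5c2's peers cover all but 3 ⇒ r5c2=3.
Step 14. [r1c5∈{3}] r1c5 is down to just 3 ⇒ r1c5=3.
Step 15. [r2c4∈{4}] r2c4 is down to just 4. So r2c4=4.
Step 16. [r2c3∈{5}] only 5 remains possible at r2c3. So r2c3=5.
Step 17. [r6c3∈{4}] only 4 remains possible at r6c3 ⇒ r6c3=4.
Step 18. [r2c2∈{1}] r2c2 has the single candidate 1 ⇒ r2c2=1.

Answer: 6 4 2 5 3 1 / 3 1 5 4 6 2 / 5 6 3 2 1 4 / 4 2 1 6 5 3 / 2 3 6 1 4 5 / 1 5 4 3 2 6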